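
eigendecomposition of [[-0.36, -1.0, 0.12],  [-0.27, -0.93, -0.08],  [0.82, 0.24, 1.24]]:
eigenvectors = [[-0.10,0.85,0.74], [0.05,-0.24,0.60], [-0.99,-0.46,-0.30]]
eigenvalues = [1.31, -0.14, -1.22]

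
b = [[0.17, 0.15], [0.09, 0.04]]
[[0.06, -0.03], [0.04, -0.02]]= b @ [[0.48, -0.15],[-0.15, -0.04]]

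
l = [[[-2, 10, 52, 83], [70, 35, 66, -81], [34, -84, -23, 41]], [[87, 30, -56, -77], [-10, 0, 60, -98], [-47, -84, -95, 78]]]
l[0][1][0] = 70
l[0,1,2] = 66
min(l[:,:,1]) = -84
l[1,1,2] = 60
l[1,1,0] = -10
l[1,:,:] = [[87, 30, -56, -77], [-10, 0, 60, -98], [-47, -84, -95, 78]]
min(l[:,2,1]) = -84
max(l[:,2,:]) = 78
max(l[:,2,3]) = 78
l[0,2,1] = -84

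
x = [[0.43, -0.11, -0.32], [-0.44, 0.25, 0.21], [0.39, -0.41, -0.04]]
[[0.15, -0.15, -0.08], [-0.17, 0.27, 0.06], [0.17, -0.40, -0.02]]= x @ [[0.37, -0.07, 0.04], [-0.07, 0.90, 0.06], [0.04, 0.06, 0.28]]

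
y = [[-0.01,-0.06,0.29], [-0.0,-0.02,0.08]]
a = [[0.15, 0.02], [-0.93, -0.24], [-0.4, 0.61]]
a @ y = [[-0.0,-0.01,0.05], [0.01,0.06,-0.29], [0.00,0.01,-0.07]]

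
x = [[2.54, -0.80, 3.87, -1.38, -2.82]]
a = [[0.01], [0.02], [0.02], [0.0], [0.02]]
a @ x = [[0.03, -0.01, 0.04, -0.01, -0.03], [0.05, -0.02, 0.08, -0.03, -0.06], [0.05, -0.02, 0.08, -0.03, -0.06], [0.00, 0.00, 0.00, 0.00, 0.0], [0.05, -0.02, 0.08, -0.03, -0.06]]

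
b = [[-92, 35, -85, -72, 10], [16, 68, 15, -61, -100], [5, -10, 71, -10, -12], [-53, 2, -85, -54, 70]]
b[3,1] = 2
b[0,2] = -85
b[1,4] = -100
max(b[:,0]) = 16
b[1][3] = -61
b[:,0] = [-92, 16, 5, -53]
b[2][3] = -10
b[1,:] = [16, 68, 15, -61, -100]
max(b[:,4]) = 70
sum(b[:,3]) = -197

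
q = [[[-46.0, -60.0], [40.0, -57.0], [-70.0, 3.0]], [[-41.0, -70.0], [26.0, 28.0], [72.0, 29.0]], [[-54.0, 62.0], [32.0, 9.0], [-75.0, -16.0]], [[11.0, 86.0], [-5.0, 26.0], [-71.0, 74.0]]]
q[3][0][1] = 86.0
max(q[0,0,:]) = -46.0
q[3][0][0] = 11.0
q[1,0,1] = -70.0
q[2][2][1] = -16.0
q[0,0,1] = -60.0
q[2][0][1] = 62.0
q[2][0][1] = 62.0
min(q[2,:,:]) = -75.0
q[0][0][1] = -60.0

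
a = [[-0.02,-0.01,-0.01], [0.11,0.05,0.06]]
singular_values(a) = [0.14, 0.0]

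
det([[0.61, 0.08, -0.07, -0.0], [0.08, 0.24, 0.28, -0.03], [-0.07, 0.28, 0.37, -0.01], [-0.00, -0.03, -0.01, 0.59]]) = -0.000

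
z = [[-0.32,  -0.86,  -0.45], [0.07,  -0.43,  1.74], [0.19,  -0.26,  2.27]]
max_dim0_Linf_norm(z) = 2.27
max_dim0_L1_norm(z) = 4.46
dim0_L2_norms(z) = [0.38, 1.0, 2.9]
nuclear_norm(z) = 3.91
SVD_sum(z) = [[-0.03,0.04,-0.36], [0.14,-0.22,1.76], [0.18,-0.28,2.27]] + [[-0.29, -0.90, -0.09],[-0.07, -0.21, -0.02],[0.01, 0.02, 0.0]] + [[0.00, -0.0, -0.00],[-0.00, 0.00, 0.0],[0.00, -0.00, -0.00]]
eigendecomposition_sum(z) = [[-0.08,  0.14,  -1.04], [0.13,  -0.22,  1.62], [0.18,  -0.31,  2.3]] + [[-0.24, -0.98, 0.58], [-0.05, -0.22, 0.13], [0.01, 0.05, -0.03]] + [[0.00, -0.02, 0.02], [-0.00, 0.01, -0.00], [-0.00, 0.0, -0.00]]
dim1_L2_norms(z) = [1.02, 1.79, 2.29]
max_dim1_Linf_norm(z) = 2.27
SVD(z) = [[-0.12, -0.97, 0.19], [0.61, -0.23, -0.76], [0.78, 0.02, 0.62]] @ diag([2.9251407227355823, 0.9808377318887204, 0.003015940542054493]) @ [[0.08, -0.12, 0.99], [0.31, 0.95, 0.09], [0.95, -0.29, -0.11]]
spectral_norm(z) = 2.93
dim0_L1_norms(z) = [0.58, 1.55, 4.46]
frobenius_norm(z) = 3.09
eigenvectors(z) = [[0.35, -0.98, 0.95], [-0.54, -0.22, -0.30], [-0.77, 0.05, -0.11]]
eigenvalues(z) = [2.0, -0.49, 0.01]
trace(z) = 1.52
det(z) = -0.01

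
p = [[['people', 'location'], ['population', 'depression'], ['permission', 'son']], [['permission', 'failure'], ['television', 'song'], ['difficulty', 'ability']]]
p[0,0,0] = 'people'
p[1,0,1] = 'failure'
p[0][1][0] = 'population'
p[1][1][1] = 'song'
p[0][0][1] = 'location'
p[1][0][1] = 'failure'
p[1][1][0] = 'television'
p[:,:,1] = [['location', 'depression', 'son'], ['failure', 'song', 'ability']]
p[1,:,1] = ['failure', 'song', 'ability']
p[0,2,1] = 'son'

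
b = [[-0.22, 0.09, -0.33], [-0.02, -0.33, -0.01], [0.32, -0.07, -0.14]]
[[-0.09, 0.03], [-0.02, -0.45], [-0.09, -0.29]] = b @ [[-0.11, -0.37], [0.07, 1.38], [0.36, 0.53]]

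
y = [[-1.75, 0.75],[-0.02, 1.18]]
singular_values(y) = [1.99, 1.03]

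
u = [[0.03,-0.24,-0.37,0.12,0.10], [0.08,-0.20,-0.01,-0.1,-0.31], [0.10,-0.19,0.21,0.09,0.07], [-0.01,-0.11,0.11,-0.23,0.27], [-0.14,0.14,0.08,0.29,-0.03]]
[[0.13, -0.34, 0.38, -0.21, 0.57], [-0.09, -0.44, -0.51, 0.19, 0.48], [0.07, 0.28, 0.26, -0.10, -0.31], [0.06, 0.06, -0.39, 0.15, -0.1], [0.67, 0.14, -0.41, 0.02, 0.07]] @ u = [[-0.06,0.07,0.06,0.3,0.07],[-0.16,0.25,-0.01,0.08,0.13],[0.09,-0.15,-0.01,-0.06,-0.08],[-0.02,0.02,-0.10,-0.1,0.0],[-0.02,-0.10,-0.33,0.05,-0.0]]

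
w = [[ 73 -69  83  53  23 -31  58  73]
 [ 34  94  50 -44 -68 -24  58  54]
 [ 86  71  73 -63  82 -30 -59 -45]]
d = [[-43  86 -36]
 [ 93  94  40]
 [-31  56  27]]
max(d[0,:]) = 86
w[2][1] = 71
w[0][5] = -31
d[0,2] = -36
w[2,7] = -45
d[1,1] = 94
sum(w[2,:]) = 115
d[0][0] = -43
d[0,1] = 86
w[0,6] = 58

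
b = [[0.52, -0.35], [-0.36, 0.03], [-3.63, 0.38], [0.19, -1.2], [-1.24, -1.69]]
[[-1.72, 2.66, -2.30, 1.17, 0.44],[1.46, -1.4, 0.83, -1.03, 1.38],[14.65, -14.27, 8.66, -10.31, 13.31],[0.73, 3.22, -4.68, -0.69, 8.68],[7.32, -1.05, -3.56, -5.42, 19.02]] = b@[[-4.17, 3.71, -2.01, 2.95, -4.50], [-1.27, -2.1, 3.58, 1.04, -7.95]]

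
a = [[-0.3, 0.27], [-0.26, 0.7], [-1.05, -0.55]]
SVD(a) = [[-0.11, -0.46], [0.09, -0.89], [-0.99, -0.03]] @ diag([1.197514658768602, 0.8315399220929314]) @ [[0.88,0.48],  [0.48,-0.88]]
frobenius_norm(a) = 1.46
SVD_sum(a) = [[-0.12, -0.06],[0.1, 0.05],[-1.04, -0.57]] + [[-0.18, 0.33],[-0.36, 0.65],[-0.01, 0.02]]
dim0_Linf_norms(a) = [1.05, 0.7]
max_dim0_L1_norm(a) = 1.61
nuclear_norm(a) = 2.03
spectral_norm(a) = 1.20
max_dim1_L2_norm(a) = 1.19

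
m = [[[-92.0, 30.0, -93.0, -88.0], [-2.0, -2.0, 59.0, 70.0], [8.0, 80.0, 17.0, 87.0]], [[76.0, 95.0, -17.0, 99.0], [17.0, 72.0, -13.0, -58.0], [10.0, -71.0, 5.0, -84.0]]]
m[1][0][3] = 99.0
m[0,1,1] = -2.0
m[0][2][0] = 8.0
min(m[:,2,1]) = -71.0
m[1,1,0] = 17.0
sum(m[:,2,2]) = 22.0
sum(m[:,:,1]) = 204.0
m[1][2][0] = 10.0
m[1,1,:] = [17.0, 72.0, -13.0, -58.0]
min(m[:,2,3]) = -84.0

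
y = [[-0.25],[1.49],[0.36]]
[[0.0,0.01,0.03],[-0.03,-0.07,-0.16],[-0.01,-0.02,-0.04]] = y @ [[-0.02, -0.05, -0.11]]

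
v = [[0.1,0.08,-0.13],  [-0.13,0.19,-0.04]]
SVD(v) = [[0.30, 0.95], [0.95, -0.3]] @ diag([0.2385760247306217, 0.17601556869701554]) @ [[-0.39, 0.86, -0.32], [0.76, 0.11, -0.64]]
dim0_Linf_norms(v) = [0.13, 0.19, 0.13]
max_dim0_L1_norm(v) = 0.27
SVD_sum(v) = [[-0.03, 0.06, -0.02],[-0.09, 0.20, -0.07]] + [[0.13,0.02,-0.11],  [-0.04,-0.01,0.03]]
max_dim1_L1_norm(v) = 0.36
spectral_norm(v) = 0.24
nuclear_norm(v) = 0.41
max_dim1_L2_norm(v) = 0.23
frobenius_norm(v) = 0.30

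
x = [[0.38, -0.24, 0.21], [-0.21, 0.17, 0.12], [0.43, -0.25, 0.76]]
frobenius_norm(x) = 1.08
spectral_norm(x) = 1.01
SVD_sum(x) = [[0.26, -0.15, 0.34], [-0.05, 0.03, -0.06], [0.51, -0.31, 0.68]] + [[0.12, -0.09, -0.13],  [-0.17, 0.13, 0.19],  [-0.08, 0.06, 0.08]] + [[0.01, 0.01, -0.0], [0.01, 0.01, -0.0], [-0.00, -0.0, 0.00]]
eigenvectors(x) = [[0.35,-0.57,-0.25], [0.05,-0.82,0.64], [0.94,0.05,0.72]]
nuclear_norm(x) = 1.39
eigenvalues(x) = [0.91, 0.02, 0.39]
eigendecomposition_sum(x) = [[0.27, -0.17, 0.25], [0.04, -0.03, 0.04], [0.72, -0.46, 0.66]] + [[0.01, 0.01, -0.00], [0.01, 0.01, -0.00], [-0.0, -0.0, 0.00]] + [[0.1,  -0.07,  -0.03], [-0.26,  0.19,  0.09], [-0.29,  0.21,  0.1]]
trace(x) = 1.31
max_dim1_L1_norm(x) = 1.44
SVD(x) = [[-0.45,0.54,-0.71], [0.09,-0.77,-0.64], [-0.89,-0.35,0.30]] @ diag([1.0111670453413015, 0.3685441743719651, 0.014710470836399769]) @ [[-0.56, 0.34, -0.75], [0.59, -0.47, -0.66], [-0.58, -0.81, 0.06]]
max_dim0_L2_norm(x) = 0.8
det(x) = 0.01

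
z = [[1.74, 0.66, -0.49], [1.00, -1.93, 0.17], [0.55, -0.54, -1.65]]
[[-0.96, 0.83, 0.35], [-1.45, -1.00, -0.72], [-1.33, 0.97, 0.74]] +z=[[0.78, 1.49, -0.14],[-0.45, -2.93, -0.55],[-0.78, 0.43, -0.91]]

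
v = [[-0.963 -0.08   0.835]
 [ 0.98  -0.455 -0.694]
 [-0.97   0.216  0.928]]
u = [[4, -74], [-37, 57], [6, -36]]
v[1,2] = -0.694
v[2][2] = 0.928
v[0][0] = -0.963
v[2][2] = 0.928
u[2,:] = [6, -36]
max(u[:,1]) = 57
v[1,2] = -0.694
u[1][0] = -37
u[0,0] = 4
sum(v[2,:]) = 0.17400000000000004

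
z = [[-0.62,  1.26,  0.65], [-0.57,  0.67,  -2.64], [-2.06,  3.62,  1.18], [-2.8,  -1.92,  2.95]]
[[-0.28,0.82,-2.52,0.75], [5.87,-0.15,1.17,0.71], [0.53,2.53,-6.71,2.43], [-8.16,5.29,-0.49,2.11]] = z @ [[0.16, -1.42, 0.25, -0.90],[0.9, -0.21, -1.43, 0.17],[-2.03, 0.31, -0.86, -0.03]]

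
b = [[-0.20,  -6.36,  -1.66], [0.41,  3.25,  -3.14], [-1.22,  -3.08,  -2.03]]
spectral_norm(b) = 7.89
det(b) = -30.89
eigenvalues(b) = [(-4.32+0j), (2.67+0.13j), (2.67-0.13j)]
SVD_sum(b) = [[-0.7,-6.41,-0.96],[0.30,2.73,0.41],[-0.37,-3.4,-0.51]] + [[-0.03, 0.1, -0.68], [-0.14, 0.54, -3.53], [-0.06, 0.24, -1.57]] + [[0.52, -0.05, -0.03],[0.25, -0.03, -0.01],[-0.79, 0.08, 0.04]]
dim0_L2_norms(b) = [1.3, 7.78, 4.09]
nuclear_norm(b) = 12.84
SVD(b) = [[-0.83, 0.17, 0.54], [0.35, 0.9, 0.25], [-0.44, 0.4, -0.81]] @ diag([7.885161950961205, 3.972784307571299, 0.9860557046277268]) @ [[0.11,0.98,0.15], [-0.04,0.15,-0.99], [0.99,-0.10,-0.05]]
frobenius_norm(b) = 8.88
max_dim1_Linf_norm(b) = 6.36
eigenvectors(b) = [[-0.67+0.00j, (0.91+0j), 0.91-0.00j], [(-0.25+0j), -0.42-0.02j, -0.42+0.02j], [-0.70+0.00j, 0.04+0.01j, 0.04-0.01j]]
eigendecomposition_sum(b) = [[-0.68-0.00j,(-1.74+0j),(-2.88+0j)], [-0.26-0.00j,(-0.66+0j),-1.08+0.00j], [(-0.7-0j),(-1.81+0j),-2.99+0.00j]] + [[0.24+18.28j,-2.31+36.41j,0.61-30.80j], [0.33-8.47j,1.95-16.80j,(-1.03+14.24j)], [-0.26+0.81j,(-0.64+1.57j),(0.48-1.35j)]] + [[(0.24-18.28j), -2.31-36.41j, (0.61+30.8j)], [0.33+8.47j, 1.95+16.80j, (-1.03-14.24j)], [-0.26-0.81j, (-0.64-1.57j), (0.48+1.35j)]]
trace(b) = 1.02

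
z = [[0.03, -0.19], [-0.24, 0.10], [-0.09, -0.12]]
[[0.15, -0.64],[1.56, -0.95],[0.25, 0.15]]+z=[[0.18, -0.83], [1.32, -0.85], [0.16, 0.03]]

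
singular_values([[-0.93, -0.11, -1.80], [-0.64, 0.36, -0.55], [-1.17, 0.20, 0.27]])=[2.22, 1.2, 0.31]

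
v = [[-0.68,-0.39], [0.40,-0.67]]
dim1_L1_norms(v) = [1.07, 1.07]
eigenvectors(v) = [[(0.01-0.7j), (0.01+0.7j)],[-0.71+0.00j, -0.71-0.00j]]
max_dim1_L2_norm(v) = 0.78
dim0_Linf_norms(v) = [0.68, 0.67]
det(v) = 0.61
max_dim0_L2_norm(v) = 0.79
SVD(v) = [[-0.79, 0.61], [0.61, 0.79]] @ diag([0.7891516263223044, 0.7750094906985734]) @ [[0.99, -0.13], [-0.13, -0.99]]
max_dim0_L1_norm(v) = 1.08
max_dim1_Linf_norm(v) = 0.68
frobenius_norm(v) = 1.11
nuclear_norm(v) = 1.56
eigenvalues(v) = [(-0.68+0.39j), (-0.68-0.39j)]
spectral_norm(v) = 0.79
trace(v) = -1.35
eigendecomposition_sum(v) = [[(-0.34+0.19j), -0.20-0.33j],  [(0.2+0.34j), -0.34+0.20j]] + [[(-0.34-0.19j), -0.20+0.33j], [0.20-0.34j, (-0.34-0.2j)]]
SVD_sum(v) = [[-0.62, 0.08], [0.48, -0.06]] + [[-0.06,  -0.47], [-0.08,  -0.61]]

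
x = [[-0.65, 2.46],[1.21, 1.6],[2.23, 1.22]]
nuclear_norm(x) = 5.70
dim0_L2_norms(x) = [2.62, 3.18]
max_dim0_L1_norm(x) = 5.28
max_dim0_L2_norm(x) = 3.18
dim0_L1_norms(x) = [4.09, 5.28]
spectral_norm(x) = 3.46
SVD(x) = [[-0.51, 0.81], [-0.58, -0.09], [-0.64, -0.57]] @ diag([3.455447188568769, 2.2403983411465447]) @ [[-0.52, -0.86], [-0.86, 0.52]]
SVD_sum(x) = [[0.91,1.52], [1.03,1.71], [1.13,1.88]] + [[-1.56,0.94], [0.18,-0.11], [1.10,-0.66]]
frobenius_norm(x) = 4.12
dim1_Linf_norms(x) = [2.46, 1.6, 2.23]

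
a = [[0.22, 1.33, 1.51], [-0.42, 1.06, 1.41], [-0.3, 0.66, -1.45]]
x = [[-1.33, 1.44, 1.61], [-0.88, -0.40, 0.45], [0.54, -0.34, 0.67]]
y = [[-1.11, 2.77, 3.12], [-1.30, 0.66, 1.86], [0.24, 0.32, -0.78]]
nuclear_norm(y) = 6.38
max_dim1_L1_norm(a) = 3.06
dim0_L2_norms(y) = [1.73, 2.87, 3.72]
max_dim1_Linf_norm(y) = 3.12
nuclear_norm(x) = 4.43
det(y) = -2.13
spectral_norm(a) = 2.80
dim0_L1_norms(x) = [2.75, 2.18, 2.73]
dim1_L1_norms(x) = [4.38, 1.73, 1.55]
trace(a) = -0.17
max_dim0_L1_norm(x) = 2.75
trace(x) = -1.06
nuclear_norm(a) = 4.67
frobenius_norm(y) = 5.00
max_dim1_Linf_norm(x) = 1.61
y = x + a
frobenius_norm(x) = 2.90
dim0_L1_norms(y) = [2.65, 3.75, 5.76]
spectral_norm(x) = 2.60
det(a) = -1.85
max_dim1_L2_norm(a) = 2.02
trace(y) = -1.23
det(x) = 2.18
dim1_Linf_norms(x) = [1.61, 0.88, 0.67]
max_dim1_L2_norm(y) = 4.32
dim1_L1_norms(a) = [3.06, 2.89, 2.41]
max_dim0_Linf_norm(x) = 1.61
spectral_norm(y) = 4.85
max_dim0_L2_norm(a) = 2.52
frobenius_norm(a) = 3.16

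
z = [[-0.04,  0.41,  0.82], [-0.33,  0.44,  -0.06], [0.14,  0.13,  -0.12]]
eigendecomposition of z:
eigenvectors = [[-0.70+0.00j, (-0.7-0j), (-0.81+0j)], [(-0.17-0.64j), -0.17+0.64j, (-0.28+0j)], [-0.25+0.01j, -0.25-0.01j, (0.51+0j)]]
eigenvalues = [(0.35+0.36j), (0.35-0.36j), (-0.41+0j)]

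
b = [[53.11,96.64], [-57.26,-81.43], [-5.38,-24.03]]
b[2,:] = [-5.38, -24.03]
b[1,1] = -81.43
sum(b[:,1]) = -8.820000000000007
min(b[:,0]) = -57.26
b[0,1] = 96.64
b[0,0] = 53.11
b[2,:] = [-5.38, -24.03]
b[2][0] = -5.38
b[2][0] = -5.38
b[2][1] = -24.03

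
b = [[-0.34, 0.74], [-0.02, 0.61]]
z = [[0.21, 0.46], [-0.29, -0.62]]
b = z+[[-0.55, 0.28], [0.27, 1.23]]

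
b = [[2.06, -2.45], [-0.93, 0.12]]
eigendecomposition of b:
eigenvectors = [[0.95, 0.66],[-0.32, 0.75]]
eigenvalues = [2.88, -0.7]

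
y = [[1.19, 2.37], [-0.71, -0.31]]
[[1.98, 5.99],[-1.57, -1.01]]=y@[[2.36, 0.41], [-0.35, 2.32]]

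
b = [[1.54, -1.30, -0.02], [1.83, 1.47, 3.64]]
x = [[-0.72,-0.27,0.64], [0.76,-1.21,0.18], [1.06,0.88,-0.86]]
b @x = [[-2.12, 1.14, 0.77], [3.66, 0.93, -1.69]]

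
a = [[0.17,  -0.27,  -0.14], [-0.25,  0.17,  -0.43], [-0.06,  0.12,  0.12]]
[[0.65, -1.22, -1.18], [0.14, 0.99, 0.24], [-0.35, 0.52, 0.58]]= a@[[-1.09, -0.45, -2.73], [-2.71, 4.4, 1.75], [-0.76, -0.30, 1.73]]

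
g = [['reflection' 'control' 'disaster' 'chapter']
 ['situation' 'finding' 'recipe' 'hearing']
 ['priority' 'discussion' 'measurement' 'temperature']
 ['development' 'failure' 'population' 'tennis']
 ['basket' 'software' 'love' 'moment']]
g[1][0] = 'situation'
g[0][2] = 'disaster'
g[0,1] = 'control'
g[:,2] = ['disaster', 'recipe', 'measurement', 'population', 'love']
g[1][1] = 'finding'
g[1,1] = 'finding'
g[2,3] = 'temperature'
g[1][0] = 'situation'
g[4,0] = 'basket'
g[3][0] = 'development'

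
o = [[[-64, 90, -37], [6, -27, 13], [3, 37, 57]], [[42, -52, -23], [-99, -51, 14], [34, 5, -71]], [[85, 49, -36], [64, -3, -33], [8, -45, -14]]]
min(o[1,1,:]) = -99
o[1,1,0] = -99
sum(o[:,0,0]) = 63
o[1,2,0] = 34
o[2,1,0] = 64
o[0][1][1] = -27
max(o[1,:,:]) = 42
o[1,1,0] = -99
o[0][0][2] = -37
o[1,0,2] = -23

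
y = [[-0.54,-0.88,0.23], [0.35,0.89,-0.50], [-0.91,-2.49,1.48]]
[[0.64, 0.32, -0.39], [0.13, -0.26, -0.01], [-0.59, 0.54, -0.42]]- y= [[1.18, 1.20, -0.62],[-0.22, -1.15, 0.49],[0.32, 3.03, -1.9]]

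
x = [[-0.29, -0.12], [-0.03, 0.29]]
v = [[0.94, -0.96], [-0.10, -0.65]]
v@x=[[-0.24, -0.39], [0.05, -0.18]]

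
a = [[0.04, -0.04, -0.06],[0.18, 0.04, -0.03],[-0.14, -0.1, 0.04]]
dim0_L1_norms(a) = [0.36, 0.18, 0.13]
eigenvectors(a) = [[(-0.22+0j), -0.41-0.10j, -0.41+0.10j],[-0.57+0.00j, (0.22+0.6j), 0.22-0.60j],[0.79+0.00j, (-0.64+0j), (-0.64-0j)]]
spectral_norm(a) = 0.25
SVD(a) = [[-0.14,-0.88,0.45], [-0.72,-0.22,-0.65], [0.68,-0.42,-0.61]] @ diag([0.25426437070267033, 0.08218631377969039, 0.03866574218195379]) @ [[-0.91, -0.36, 0.22], [-0.20, 0.83, 0.52], [-0.37, 0.43, -0.82]]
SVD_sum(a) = [[0.03, 0.01, -0.01], [0.17, 0.07, -0.04], [-0.16, -0.06, 0.04]] + [[0.01, -0.06, -0.04], [0.00, -0.02, -0.01], [0.01, -0.03, -0.02]] + [[-0.01, 0.01, -0.01],[0.01, -0.01, 0.02],[0.01, -0.01, 0.02]]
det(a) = 0.00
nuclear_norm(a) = 0.38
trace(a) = 0.12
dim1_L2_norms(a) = [0.08, 0.19, 0.18]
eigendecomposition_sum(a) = [[0.04+0.00j,(0.01+0j),-0.03-0.00j], [(0.11+0j),0.02+0.00j,-0.06-0.00j], [-0.15-0.00j,(-0.03+0j),(0.09+0j)]] + [[-0.00+0.03j, -0.02-0.01j, (-0.02+0j)], [0.03-0.02j, 0.01+0.04j, (0.02+0.02j)], [0.01+0.04j, -0.04-0.00j, (-0.02+0.01j)]] + [[-0.00-0.03j, (-0.02+0.01j), (-0.02-0j)], [0.03+0.02j, 0.01-0.04j, 0.02-0.02j], [(0.01-0.04j), (-0.04+0j), (-0.02-0.01j)]]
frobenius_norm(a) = 0.27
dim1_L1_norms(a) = [0.14, 0.25, 0.28]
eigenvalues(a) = [(0.15+0j), (-0.02+0.07j), (-0.02-0.07j)]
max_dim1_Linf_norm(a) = 0.18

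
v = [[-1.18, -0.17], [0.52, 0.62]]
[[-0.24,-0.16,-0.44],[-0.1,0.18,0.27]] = v@ [[0.26,0.11,0.35],[-0.38,0.20,0.14]]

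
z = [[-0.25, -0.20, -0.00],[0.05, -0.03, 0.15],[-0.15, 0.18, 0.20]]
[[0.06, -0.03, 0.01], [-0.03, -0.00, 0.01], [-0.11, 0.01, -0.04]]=z @ [[0.02,0.04,0.10], [-0.33,0.11,-0.18], [-0.25,-0.01,0.03]]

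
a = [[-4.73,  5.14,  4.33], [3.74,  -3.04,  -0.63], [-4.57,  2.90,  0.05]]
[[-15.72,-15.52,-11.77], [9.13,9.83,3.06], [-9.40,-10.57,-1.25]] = a@[[1.01, 1.37, -0.76], [-1.64, -1.48, -1.60], [-0.58, -0.33, -1.65]]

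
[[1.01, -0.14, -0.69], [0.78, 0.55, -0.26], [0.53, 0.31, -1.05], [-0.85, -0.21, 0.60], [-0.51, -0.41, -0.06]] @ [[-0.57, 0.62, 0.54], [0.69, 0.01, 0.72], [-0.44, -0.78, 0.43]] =[[-0.37, 1.16, 0.15], [0.05, 0.69, 0.71], [0.37, 1.15, 0.06], [0.08, -1.0, -0.35], [0.03, -0.27, -0.60]]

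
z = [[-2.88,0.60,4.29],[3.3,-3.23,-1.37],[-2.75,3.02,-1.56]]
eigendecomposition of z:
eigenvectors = [[(-0.05-0.58j), (-0.05+0.58j), 0.67+0.00j], [-0.45+0.29j, -0.45-0.29j, 0.70+0.00j], [0.61+0.00j, 0.61-0.00j, 0.26+0.00j]]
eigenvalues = [(-3.55+4.02j), (-3.55-4.02j), (-0.57+0j)]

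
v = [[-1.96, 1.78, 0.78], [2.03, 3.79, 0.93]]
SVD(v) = [[0.27, 0.96], [0.96, -0.27]] @ diag([4.506779132709156, 2.5801631438684867]) @ [[0.32, 0.92, 0.24], [-0.94, 0.28, 0.20]]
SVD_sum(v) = [[0.38, 1.09, 0.29], [1.39, 3.98, 1.06]] + [[-2.34, 0.69, 0.49], [0.64, -0.19, -0.13]]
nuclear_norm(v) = 7.09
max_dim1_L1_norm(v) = 6.75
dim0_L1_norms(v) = [3.99, 5.57, 1.71]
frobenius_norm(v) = 5.19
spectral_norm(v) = 4.51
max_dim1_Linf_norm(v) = 3.79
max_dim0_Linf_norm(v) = 3.79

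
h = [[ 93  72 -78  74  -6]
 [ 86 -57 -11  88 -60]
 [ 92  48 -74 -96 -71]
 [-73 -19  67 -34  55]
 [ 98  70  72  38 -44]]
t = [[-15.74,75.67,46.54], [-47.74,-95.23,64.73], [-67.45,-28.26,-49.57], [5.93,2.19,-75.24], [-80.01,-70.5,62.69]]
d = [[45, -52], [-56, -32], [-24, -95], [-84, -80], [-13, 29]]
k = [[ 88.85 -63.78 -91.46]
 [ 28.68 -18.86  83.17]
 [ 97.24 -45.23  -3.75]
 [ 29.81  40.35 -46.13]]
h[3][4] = 55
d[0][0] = 45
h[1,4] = -60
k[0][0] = 88.85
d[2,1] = -95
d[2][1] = -95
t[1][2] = 64.73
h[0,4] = -6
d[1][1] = -32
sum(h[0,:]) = 155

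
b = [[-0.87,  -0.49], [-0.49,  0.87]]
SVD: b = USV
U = [[-0.87,-0.49], [-0.49,0.87]]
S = [1.0, 1.0]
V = [[1.00, 0.0],  [0.0, 1.0]]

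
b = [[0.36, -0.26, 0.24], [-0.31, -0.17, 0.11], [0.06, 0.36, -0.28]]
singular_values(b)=[0.62, 0.47, 0.0]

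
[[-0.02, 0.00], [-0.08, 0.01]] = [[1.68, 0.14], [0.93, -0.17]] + [[-1.7, -0.14], [-1.01, 0.18]]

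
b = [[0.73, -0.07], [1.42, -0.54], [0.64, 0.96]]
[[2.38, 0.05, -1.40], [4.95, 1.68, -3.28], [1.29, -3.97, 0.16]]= b@[[3.19, -0.31, -1.79], [-0.78, -3.93, 1.36]]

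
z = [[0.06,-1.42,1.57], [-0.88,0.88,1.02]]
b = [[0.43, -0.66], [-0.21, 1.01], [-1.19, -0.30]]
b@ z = [[0.61, -1.19, 0.0],  [-0.90, 1.19, 0.7],  [0.19, 1.43, -2.17]]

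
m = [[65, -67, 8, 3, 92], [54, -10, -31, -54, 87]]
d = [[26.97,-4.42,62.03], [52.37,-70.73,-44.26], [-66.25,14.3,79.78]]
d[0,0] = 26.97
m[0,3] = 3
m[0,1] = -67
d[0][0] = 26.97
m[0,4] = 92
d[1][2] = -44.26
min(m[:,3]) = -54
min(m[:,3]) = -54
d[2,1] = 14.3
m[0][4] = 92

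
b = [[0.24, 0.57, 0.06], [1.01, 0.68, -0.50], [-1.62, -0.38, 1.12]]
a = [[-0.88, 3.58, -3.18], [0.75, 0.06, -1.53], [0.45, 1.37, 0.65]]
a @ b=[[8.56,3.14,-5.4], [2.72,1.05,-1.70], [0.44,0.94,0.07]]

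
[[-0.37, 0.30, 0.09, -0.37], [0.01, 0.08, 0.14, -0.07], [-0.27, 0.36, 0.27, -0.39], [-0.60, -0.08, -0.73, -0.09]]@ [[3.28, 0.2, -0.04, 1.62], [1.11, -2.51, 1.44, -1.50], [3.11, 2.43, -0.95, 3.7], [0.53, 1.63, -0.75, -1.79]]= [[-0.8, -1.21, 0.64, -0.05], [0.52, 0.03, 0.03, 0.54], [0.15, -0.94, 0.57, 0.72], [-4.37, -1.84, 0.67, -3.39]]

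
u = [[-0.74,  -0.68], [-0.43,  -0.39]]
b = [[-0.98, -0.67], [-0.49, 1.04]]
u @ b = [[1.06,-0.21], [0.61,-0.12]]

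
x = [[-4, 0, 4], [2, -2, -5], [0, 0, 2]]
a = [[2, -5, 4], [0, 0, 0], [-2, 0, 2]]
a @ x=[[-18, 10, 41], [0, 0, 0], [8, 0, -4]]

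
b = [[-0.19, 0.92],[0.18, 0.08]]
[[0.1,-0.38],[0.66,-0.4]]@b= [[-0.09,0.06], [-0.20,0.58]]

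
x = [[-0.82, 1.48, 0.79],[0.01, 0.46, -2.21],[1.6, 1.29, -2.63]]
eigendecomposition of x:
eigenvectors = [[(0.55+0j), -0.11+0.61j, (-0.11-0.61j)],[(-0.45+0j), (-0.63+0j), -0.63-0.00j],[-0.71+0.00j, -0.12+0.44j, -0.12-0.44j]]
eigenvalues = [(-3.05+0j), (0.03+1.53j), (0.03-1.53j)]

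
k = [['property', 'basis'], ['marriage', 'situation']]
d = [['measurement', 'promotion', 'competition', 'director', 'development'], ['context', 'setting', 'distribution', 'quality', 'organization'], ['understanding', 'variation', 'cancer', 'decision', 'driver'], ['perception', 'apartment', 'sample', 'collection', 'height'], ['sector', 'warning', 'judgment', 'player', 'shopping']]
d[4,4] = 'shopping'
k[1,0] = 'marriage'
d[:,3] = ['director', 'quality', 'decision', 'collection', 'player']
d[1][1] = 'setting'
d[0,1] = 'promotion'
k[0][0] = 'property'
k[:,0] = ['property', 'marriage']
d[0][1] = 'promotion'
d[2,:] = ['understanding', 'variation', 'cancer', 'decision', 'driver']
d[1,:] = ['context', 'setting', 'distribution', 'quality', 'organization']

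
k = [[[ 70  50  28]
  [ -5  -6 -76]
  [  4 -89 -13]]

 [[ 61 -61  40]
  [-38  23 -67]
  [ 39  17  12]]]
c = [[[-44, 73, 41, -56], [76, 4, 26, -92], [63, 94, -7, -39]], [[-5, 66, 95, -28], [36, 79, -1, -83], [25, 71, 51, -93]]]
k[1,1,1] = 23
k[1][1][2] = -67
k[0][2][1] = -89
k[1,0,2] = 40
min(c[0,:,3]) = -92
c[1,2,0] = 25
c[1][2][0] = 25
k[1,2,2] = 12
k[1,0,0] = 61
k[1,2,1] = 17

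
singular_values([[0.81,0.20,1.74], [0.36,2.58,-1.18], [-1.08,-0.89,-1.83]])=[3.01, 2.86, 0.0]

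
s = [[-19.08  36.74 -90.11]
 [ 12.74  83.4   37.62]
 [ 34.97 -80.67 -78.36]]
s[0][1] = 36.74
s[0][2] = -90.11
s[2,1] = -80.67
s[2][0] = 34.97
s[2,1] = -80.67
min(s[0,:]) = -90.11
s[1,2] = 37.62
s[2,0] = 34.97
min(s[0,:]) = -90.11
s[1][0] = 12.74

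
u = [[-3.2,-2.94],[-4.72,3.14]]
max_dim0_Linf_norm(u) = 4.72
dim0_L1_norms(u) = [7.92, 6.08]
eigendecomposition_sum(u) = [[-4.06, -1.48],  [-2.37, -0.87]] + [[0.86,  -1.46],[-2.35,  4.01]]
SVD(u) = [[-0.35, -0.93], [-0.93, 0.35]] @ diag([5.862205384929118, 4.0811944360576655]) @ [[0.95, -0.32], [0.32, 0.95]]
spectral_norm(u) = 5.86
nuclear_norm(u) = 9.94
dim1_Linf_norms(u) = [3.2, 4.72]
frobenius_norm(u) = 7.14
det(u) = -23.92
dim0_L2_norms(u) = [5.7, 4.3]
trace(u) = -0.06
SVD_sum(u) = [[-1.97, 0.67], [-5.19, 1.77]] + [[-1.23, -3.61], [0.47, 1.37]]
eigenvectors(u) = [[-0.86, 0.34],[-0.51, -0.94]]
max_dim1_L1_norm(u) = 7.86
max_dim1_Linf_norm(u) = 4.72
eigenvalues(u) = [-4.92, 4.86]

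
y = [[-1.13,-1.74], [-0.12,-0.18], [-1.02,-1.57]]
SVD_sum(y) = [[-1.13, -1.74], [-0.12, -0.18], [-1.02, -1.57]] + [[0.0,-0.0], [-0.00,0.00], [-0.00,0.00]]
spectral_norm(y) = 2.80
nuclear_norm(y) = 2.81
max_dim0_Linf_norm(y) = 1.74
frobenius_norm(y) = 2.80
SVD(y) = [[-0.74, 0.12], [-0.08, -0.99], [-0.67, -0.02]] @ diag([2.80296152194976, 0.002589685131508522]) @ [[0.54, 0.84], [0.84, -0.54]]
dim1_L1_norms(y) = [2.87, 0.3, 2.59]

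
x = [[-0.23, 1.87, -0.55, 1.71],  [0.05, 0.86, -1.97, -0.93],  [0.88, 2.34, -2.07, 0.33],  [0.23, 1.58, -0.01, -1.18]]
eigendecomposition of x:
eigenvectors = [[0.58+0.00j, (0.58-0j), (0.78+0j), (0.78-0j)], [-0.07+0.55j, -0.07-0.55j, -0.21-0.16j, -0.21+0.16j], [0.42+0.22j, 0.42-0.22j, (-0.11-0.29j), -0.11+0.29j], [(0.31+0.18j), (0.31-0.18j), -0.33+0.35j, (-0.33-0.35j)]]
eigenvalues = [(0.06+2.09j), (0.06-2.09j), (-1.37+0.59j), (-1.37-0.59j)]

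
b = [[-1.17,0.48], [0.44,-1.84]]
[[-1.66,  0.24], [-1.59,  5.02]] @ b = [[2.05, -1.24], [4.07, -10.0]]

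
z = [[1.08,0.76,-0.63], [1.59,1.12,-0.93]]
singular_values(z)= [2.61, 0.0]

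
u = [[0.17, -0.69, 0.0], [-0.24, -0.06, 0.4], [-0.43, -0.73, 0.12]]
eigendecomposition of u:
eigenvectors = [[-0.88+0.00j,(0.42-0.22j),(0.42+0.22j)], [0.45+0.00j,(0.03-0.41j),(0.03+0.41j)], [(0.13+0j),0.78+0.00j,(0.78-0j)]]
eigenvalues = [(0.52+0j), (-0.15+0.51j), (-0.15-0.51j)]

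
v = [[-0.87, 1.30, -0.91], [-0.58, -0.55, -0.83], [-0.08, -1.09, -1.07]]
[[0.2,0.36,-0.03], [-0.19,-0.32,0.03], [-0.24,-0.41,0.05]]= v@[[0.13, 0.23, -0.02], [0.23, 0.4, -0.04], [-0.02, -0.04, 0.0]]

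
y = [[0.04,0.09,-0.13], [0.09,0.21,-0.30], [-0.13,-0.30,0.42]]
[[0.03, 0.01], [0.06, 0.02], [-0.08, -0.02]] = y @ [[0.0, 0.03], [0.05, -0.13], [-0.16, -0.14]]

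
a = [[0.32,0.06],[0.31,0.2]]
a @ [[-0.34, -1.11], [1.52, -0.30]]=[[-0.02, -0.37],[0.20, -0.40]]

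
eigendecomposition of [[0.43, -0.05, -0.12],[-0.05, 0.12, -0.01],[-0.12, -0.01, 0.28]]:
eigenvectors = [[-0.88,  0.43,  -0.22],[0.1,  -0.29,  -0.95],[0.47,  0.86,  -0.21]]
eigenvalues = [0.5, 0.22, 0.11]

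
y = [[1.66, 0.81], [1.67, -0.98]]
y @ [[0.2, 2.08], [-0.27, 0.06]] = [[0.11, 3.5], [0.6, 3.41]]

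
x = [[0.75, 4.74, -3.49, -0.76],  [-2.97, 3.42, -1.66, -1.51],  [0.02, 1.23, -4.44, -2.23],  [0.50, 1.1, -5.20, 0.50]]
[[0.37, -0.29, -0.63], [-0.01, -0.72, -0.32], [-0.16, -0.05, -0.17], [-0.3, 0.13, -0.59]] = x@[[0.11,0.13,0.02], [0.12,-0.1,-0.10], [0.09,-0.03,0.08], [-0.04,0.03,-0.14]]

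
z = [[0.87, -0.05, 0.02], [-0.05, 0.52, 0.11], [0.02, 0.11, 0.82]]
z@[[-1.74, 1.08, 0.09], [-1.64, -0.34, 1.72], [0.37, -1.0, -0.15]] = [[-1.42,  0.94,  -0.01],[-0.73,  -0.34,  0.87],[0.09,  -0.84,  0.07]]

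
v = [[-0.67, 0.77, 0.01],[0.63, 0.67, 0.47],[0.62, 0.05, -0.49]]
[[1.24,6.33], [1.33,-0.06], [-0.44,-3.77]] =v@[[-0.13, -5.17], [1.48, 3.7], [0.89, 1.52]]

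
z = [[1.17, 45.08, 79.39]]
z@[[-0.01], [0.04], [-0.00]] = [[1.79]]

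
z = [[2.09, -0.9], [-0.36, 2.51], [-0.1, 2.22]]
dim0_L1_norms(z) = [2.55, 5.63]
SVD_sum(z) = [[0.51, -1.45], [-0.82, 2.35], [-0.70, 2.01]] + [[1.58, 0.55], [0.46, 0.16], [0.6, 0.21]]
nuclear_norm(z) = 5.48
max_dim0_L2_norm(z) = 3.47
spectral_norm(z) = 3.62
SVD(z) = [[0.43,0.9], [-0.69,0.26], [-0.59,0.34]] @ diag([3.6182307299602554, 1.8586571455680778]) @ [[0.33, -0.94], [0.94, 0.33]]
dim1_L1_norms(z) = [2.99, 2.87, 2.32]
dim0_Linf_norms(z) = [2.09, 2.51]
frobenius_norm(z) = 4.07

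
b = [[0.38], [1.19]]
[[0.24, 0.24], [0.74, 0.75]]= b @ [[0.62, 0.63]]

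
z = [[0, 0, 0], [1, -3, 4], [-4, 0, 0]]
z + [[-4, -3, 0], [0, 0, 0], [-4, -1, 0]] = [[-4, -3, 0], [1, -3, 4], [-8, -1, 0]]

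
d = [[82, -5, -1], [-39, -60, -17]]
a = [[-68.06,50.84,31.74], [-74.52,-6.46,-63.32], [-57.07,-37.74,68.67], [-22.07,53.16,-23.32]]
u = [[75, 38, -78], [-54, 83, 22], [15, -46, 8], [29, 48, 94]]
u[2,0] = 15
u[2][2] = 8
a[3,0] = -22.07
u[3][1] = 48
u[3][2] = 94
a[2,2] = 68.67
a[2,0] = -57.07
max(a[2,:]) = 68.67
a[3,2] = -23.32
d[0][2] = -1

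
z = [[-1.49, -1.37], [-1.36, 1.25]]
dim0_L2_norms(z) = [2.02, 1.85]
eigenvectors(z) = [[-0.92, 0.38], [-0.38, -0.92]]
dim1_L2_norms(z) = [2.02, 1.85]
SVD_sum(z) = [[-1.75, -0.77], [-0.68, -0.3]] + [[0.26, -0.6], [-0.68, 1.55]]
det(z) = -3.73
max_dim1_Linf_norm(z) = 1.49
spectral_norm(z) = 2.05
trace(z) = -0.24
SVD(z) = [[-0.93, -0.36], [-0.36, 0.93]] @ diag([2.0540443997866076, 1.8138361567973211]) @ [[0.92, 0.40], [-0.40, 0.92]]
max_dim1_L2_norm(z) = 2.02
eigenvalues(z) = [-2.05, 1.81]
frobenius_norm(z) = 2.74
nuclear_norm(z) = 3.87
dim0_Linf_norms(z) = [1.49, 1.37]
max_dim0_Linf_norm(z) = 1.49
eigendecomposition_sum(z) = [[-1.75, -0.73], [-0.72, -0.30]] + [[0.26, -0.64], [-0.64, 1.55]]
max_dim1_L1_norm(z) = 2.86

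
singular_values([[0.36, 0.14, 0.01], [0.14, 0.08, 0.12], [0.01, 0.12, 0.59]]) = [0.62, 0.4, 0.0]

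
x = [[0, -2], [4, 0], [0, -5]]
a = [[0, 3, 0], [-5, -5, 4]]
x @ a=[[10, 10, -8], [0, 12, 0], [25, 25, -20]]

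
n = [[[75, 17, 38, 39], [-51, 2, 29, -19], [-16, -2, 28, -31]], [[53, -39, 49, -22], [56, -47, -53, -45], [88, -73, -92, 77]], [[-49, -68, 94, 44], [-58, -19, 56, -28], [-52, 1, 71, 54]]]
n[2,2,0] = -52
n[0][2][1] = -2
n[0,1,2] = 29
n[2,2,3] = 54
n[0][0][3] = 39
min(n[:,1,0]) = -58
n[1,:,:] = [[53, -39, 49, -22], [56, -47, -53, -45], [88, -73, -92, 77]]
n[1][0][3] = -22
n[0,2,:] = [-16, -2, 28, -31]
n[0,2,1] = -2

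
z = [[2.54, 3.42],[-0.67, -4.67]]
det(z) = -9.57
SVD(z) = [[-0.67, 0.75], [0.75, 0.67]] @ diag([6.16402163424369, 1.5526227141761584]) @ [[-0.36, -0.93],[0.93, -0.36]]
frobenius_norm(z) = 6.36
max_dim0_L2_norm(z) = 5.79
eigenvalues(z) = [2.21, -4.34]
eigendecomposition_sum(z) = [[2.32,  1.15],[-0.23,  -0.11]] + [[0.22, 2.27], [-0.44, -4.56]]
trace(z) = -2.13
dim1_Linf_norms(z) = [3.42, 4.67]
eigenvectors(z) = [[1.00, -0.45], [-0.1, 0.9]]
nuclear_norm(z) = 7.72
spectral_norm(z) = 6.16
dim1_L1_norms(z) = [5.96, 5.34]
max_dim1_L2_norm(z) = 4.72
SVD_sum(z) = [[1.46, 3.83],[-1.64, -4.3]] + [[1.08,  -0.41],[0.97,  -0.37]]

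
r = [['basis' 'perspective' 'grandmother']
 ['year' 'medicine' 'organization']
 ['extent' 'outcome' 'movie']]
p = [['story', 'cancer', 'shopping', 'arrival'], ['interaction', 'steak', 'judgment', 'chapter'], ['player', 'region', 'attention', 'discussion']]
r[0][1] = 'perspective'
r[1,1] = 'medicine'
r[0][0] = 'basis'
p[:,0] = ['story', 'interaction', 'player']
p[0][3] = 'arrival'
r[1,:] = ['year', 'medicine', 'organization']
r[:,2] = ['grandmother', 'organization', 'movie']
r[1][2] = 'organization'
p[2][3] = 'discussion'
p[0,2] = 'shopping'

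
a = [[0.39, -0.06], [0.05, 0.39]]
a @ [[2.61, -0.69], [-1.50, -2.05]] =[[1.11, -0.15], [-0.45, -0.83]]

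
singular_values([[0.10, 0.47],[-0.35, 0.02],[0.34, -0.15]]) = [0.51, 0.48]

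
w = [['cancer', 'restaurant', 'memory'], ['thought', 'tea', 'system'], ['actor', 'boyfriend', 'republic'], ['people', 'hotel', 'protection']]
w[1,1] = 'tea'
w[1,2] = 'system'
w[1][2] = 'system'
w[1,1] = 'tea'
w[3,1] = 'hotel'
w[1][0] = 'thought'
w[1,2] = 'system'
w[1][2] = 'system'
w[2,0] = 'actor'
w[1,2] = 'system'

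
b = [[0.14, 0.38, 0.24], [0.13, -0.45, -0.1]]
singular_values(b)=[0.63, 0.22]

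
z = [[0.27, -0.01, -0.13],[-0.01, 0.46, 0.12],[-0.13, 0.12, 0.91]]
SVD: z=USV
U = [[0.18, -0.11, -0.98], [-0.23, -0.97, 0.07], [-0.96, 0.21, -0.2]]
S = [0.96, 0.43, 0.24]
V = [[0.18, -0.23, -0.96], [-0.11, -0.97, 0.21], [-0.98, 0.07, -0.2]]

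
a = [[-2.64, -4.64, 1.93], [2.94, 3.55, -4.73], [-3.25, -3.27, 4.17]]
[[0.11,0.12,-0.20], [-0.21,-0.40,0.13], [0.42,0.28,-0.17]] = a@[[-0.39,0.12,0.08], [0.17,-0.04,0.01], [-0.07,0.13,0.03]]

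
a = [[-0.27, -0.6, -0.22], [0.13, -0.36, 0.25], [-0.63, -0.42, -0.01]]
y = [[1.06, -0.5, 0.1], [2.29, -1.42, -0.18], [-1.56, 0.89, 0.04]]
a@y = [[-1.32,0.79,0.07], [-1.08,0.67,0.09], [-1.61,0.90,0.01]]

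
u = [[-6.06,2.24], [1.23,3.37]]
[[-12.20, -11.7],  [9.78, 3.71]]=u@[[2.72, 2.06], [1.91, 0.35]]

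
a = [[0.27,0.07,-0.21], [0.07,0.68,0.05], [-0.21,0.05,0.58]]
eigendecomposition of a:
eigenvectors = [[-0.88,0.45,-0.16], [0.16,0.59,0.79], [-0.45,-0.67,0.59]]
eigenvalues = [0.15, 0.68, 0.7]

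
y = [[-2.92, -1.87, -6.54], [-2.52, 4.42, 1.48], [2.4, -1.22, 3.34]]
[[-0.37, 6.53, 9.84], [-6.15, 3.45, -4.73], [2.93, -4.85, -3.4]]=y @ [[0.79, -1.41, -0.32], [-0.93, 0.11, -0.88], [-0.03, -0.4, -1.11]]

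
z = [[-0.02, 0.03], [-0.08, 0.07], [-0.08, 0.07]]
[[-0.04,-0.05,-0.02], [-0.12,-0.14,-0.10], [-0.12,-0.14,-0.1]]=z@ [[0.41, 0.55, 1.78], [-1.21, -1.32, 0.65]]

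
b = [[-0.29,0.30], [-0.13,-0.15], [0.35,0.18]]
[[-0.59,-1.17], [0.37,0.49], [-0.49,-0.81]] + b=[[-0.88, -0.87], [0.24, 0.34], [-0.14, -0.63]]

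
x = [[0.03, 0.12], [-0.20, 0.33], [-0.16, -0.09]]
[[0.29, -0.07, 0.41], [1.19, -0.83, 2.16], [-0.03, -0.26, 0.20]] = x@ [[-1.38, 2.27, -3.66], [2.78, -1.13, 4.34]]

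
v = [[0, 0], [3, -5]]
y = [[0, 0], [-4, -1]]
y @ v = [[0, 0], [-3, 5]]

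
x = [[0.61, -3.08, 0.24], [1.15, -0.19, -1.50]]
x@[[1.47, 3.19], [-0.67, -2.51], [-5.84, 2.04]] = [[1.56, 10.17], [10.58, 1.09]]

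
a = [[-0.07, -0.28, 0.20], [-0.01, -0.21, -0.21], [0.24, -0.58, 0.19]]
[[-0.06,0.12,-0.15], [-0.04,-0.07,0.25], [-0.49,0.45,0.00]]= a @ [[-1.01,0.83,0.24], [0.38,-0.25,-0.22], [-0.13,0.56,-0.96]]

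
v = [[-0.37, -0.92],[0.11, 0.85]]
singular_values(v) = [1.3, 0.16]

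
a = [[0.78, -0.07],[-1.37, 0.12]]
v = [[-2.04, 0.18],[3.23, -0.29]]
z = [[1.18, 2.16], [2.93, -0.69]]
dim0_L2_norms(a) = [1.58, 0.14]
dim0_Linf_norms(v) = [3.23, 0.29]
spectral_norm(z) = 3.17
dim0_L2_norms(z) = [3.16, 2.27]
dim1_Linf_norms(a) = [0.78, 1.37]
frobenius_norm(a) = 1.58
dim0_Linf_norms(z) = [2.93, 2.16]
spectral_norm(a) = 1.58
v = z @ a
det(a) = -0.00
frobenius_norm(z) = 3.89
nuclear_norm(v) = 3.84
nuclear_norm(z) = 5.42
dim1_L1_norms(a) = [0.85, 1.49]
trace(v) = -2.33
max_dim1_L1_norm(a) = 1.49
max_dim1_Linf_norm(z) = 2.93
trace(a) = 0.90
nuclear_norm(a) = 1.58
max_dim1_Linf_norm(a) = 1.37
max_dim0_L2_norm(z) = 3.16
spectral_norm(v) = 3.84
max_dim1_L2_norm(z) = 3.01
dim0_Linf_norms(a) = [1.37, 0.12]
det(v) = 0.01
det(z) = -7.14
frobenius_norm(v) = 3.84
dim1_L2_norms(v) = [2.05, 3.24]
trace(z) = 0.49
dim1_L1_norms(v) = [2.22, 3.52]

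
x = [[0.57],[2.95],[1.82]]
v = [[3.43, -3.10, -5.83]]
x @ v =[[1.96, -1.77, -3.32], [10.12, -9.15, -17.20], [6.24, -5.64, -10.61]]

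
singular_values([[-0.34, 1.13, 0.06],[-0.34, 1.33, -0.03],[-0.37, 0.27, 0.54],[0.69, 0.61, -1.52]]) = [1.98, 1.73, 0.01]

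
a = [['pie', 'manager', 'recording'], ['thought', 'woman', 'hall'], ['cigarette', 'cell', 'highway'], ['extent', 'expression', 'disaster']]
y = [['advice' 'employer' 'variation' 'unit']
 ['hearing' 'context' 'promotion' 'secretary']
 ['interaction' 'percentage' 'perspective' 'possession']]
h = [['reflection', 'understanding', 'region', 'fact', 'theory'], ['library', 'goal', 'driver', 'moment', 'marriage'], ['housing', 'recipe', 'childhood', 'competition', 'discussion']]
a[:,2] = ['recording', 'hall', 'highway', 'disaster']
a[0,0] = 'pie'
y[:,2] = ['variation', 'promotion', 'perspective']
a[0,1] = 'manager'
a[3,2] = 'disaster'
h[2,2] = 'childhood'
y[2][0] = 'interaction'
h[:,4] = ['theory', 'marriage', 'discussion']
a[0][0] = 'pie'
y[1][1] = 'context'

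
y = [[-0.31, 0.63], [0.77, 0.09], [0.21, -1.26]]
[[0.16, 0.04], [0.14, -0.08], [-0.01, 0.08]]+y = [[-0.15, 0.67],  [0.91, 0.01],  [0.2, -1.18]]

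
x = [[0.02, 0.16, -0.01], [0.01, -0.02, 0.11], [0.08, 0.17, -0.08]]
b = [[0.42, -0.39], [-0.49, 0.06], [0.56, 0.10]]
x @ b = [[-0.08, 0.0], [0.08, 0.01], [-0.09, -0.03]]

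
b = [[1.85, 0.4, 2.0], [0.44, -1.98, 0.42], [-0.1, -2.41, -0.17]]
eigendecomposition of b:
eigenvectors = [[0.97, -0.73, -0.46], [0.1, -0.02, 0.50], [-0.21, 0.68, 0.73]]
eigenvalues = [1.47, 0.0, -1.77]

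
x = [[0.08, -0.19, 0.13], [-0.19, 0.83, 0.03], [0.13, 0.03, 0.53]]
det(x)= 0.000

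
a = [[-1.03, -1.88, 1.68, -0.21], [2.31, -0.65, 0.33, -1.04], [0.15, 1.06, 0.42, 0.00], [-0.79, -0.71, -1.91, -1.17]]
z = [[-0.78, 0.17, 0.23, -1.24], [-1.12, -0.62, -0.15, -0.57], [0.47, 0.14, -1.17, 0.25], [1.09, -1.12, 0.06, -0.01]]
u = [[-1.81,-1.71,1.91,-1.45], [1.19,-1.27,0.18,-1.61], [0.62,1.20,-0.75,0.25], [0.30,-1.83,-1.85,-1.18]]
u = a + z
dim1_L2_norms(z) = [1.49, 1.41, 1.29, 1.56]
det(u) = -9.98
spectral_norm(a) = 2.82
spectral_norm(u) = 3.98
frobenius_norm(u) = 5.32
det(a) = -11.78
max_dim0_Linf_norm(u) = 1.91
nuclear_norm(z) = 5.38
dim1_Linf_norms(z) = [1.24, 1.12, 1.17, 1.12]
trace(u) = -5.01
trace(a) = -2.43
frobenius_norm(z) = 2.89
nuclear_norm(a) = 8.64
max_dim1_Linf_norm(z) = 1.24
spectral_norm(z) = 2.15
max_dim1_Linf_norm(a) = 2.31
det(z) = 2.43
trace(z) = -2.58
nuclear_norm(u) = 9.16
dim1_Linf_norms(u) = [1.91, 1.61, 1.2, 1.85]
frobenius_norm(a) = 4.68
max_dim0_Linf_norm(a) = 2.31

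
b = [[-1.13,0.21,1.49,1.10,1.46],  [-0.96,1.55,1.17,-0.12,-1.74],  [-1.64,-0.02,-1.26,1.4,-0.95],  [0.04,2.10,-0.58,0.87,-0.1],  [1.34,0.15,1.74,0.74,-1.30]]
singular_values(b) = [3.4, 3.11, 2.61, 1.93, 1.6]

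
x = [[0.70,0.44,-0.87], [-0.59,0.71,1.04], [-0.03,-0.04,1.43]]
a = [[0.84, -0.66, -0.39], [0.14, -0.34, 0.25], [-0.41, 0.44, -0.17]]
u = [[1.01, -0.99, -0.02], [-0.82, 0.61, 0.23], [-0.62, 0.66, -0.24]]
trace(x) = 2.84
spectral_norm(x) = 2.09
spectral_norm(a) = 1.28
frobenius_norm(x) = 2.33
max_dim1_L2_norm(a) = 1.14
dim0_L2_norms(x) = [0.92, 0.84, 1.97]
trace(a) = 0.33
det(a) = 0.04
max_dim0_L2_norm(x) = 1.97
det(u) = 0.04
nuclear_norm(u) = 2.37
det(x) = 1.06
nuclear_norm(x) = 3.53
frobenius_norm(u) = 1.99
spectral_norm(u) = 1.96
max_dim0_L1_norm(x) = 3.34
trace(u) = 1.38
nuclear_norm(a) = 1.83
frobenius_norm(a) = 1.37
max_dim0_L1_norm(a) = 1.44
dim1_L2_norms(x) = [1.2, 1.39, 1.43]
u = x @ a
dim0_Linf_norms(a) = [0.84, 0.66, 0.39]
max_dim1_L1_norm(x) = 2.34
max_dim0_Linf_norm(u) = 1.01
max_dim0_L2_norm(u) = 1.44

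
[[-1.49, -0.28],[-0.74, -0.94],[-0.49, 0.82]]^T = [[-1.49, -0.74, -0.49],[-0.28, -0.94, 0.82]]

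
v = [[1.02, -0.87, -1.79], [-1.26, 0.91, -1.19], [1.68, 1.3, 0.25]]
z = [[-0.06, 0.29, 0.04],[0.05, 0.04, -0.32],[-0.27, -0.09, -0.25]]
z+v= [[0.96, -0.58, -1.75], [-1.21, 0.95, -1.51], [1.41, 1.21, 0.00]]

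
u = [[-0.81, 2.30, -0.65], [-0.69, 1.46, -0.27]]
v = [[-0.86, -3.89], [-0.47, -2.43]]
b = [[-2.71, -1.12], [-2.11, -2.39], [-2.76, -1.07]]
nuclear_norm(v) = 4.75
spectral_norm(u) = 3.00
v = u @ b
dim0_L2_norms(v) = [0.98, 4.59]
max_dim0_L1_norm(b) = 7.58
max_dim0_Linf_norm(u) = 2.3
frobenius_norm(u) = 3.01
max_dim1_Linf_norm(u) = 2.3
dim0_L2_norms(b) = [4.41, 2.85]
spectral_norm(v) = 4.69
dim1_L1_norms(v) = [4.75, 2.9]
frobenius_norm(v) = 4.69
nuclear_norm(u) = 3.19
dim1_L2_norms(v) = [3.98, 2.48]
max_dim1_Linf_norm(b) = 2.76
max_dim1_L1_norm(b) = 4.5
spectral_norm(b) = 5.11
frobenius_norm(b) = 5.25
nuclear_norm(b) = 6.28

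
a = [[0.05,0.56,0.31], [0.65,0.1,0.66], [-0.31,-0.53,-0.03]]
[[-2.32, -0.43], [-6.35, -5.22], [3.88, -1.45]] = a@[[-7.88,-0.7], [-2.62,3.59], [-1.47,-7.77]]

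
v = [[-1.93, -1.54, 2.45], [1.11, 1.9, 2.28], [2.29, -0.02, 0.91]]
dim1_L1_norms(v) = [5.92, 5.29, 3.22]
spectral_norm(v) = 3.68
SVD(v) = [[0.57, 0.79, 0.22], [-0.62, 0.59, -0.52], [-0.54, 0.17, 0.82]] @ diag([3.684899262843704, 3.4683527978489965, 1.6137367481553384]) @ [[-0.82, -0.55, -0.13],[-0.14, -0.03, 0.99],[0.55, -0.83, 0.05]]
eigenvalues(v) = [(-3.3+0j), (2.09+1.37j), (2.09-1.37j)]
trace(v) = 0.88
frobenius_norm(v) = 5.31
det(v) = -20.62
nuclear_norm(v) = 8.77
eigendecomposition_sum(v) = [[(-2.34+0j),(-0.69-0j),1.73-0.00j], [-0.06+0.00j,(-0.02-0j),(0.04-0j)], [(1.27-0j),(0.37+0j),-0.94+0.00j]] + [[(0.21+0.35j), (-0.43+0.18j), (0.36+0.65j)],[(0.58-0.93j), 0.96+0.81j, 1.12-1.68j],[(0.51+0.1j), (-0.2+0.56j), (0.93+0.22j)]] + [[0.21-0.35j, -0.43-0.18j, 0.36-0.65j], [(0.58+0.93j), 0.96-0.81j, 1.12+1.68j], [0.51-0.10j, (-0.2-0.56j), (0.93-0.22j)]]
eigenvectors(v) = [[0.88+0.00j, -0.15+0.28j, (-0.15-0.28j)], [(0.02+0j), 0.86+0.00j, 0.86-0.00j], [(-0.48+0j), 0.14+0.38j, (0.14-0.38j)]]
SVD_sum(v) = [[-1.74, -1.17, -0.28], [1.86, 1.26, 0.30], [1.64, 1.1, 0.27]] + [[-0.39, -0.08, 2.71], [-0.29, -0.06, 2.02], [-0.08, -0.02, 0.57]] + [[0.19, -0.29, 0.02],[-0.47, 0.70, -0.05],[0.73, -1.11, 0.07]]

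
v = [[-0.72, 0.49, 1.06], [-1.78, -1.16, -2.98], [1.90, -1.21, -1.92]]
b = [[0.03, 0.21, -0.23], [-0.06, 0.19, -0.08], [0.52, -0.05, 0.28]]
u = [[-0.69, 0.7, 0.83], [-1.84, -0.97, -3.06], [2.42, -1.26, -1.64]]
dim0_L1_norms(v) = [4.4, 2.86, 5.96]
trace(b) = 0.50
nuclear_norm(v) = 6.90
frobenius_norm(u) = 5.05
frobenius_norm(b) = 0.70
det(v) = 1.16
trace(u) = -3.30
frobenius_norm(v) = 4.90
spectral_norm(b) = 0.62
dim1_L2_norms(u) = [1.29, 3.7, 3.18]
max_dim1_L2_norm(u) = 3.7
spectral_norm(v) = 4.08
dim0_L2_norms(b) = [0.52, 0.29, 0.37]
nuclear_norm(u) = 7.25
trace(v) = -3.80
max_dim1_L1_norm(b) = 0.85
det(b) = 0.02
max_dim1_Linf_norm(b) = 0.52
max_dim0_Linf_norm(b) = 0.52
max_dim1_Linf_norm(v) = 2.98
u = b + v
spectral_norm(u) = 3.91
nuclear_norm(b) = 1.03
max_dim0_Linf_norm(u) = 3.06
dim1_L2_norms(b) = [0.31, 0.21, 0.59]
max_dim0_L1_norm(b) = 0.61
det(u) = -1.86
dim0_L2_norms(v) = [2.7, 1.75, 3.7]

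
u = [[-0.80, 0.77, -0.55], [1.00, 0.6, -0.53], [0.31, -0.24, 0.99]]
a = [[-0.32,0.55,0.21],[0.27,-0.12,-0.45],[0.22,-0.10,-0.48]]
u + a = [[-1.12, 1.32, -0.34], [1.27, 0.48, -0.98], [0.53, -0.34, 0.51]]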